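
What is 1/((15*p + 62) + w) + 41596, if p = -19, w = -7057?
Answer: 302818879/7280 ≈ 41596.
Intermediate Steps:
1/((15*p + 62) + w) + 41596 = 1/((15*(-19) + 62) - 7057) + 41596 = 1/((-285 + 62) - 7057) + 41596 = 1/(-223 - 7057) + 41596 = 1/(-7280) + 41596 = -1/7280 + 41596 = 302818879/7280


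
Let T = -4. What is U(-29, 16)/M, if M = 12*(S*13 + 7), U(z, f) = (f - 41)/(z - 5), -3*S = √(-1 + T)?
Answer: 525/174896 + 325*I*√5/174896 ≈ 0.0030018 + 0.0041552*I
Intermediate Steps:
S = -I*√5/3 (S = -√(-1 - 4)/3 = -I*√5/3 ≈ -0.74536*I)
U(z, f) = (-41 + f)/(-5 + z)
M = 84 - 52*I*√5 (M = 12*(-I*√5/3*13 + 7) = 12*(-13*I*√5/3 + 7) = 12*(7 - 13*I*√5/3) = 84 - 52*I*√5 ≈ 84.0 - 116.28*I)
U(-29, 16)/M = ((-41 + 16)/(-5 - 29))/(84 - 52*I*√5) = (-25/(-34))/(84 - 52*I*√5) = (-1/34*(-25))/(84 - 52*I*√5) = 25/(34*(84 - 52*I*√5))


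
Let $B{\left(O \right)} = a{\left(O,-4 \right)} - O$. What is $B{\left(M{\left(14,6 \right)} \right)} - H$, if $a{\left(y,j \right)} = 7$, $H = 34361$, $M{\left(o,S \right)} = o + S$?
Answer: $-34374$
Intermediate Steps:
$M{\left(o,S \right)} = S + o$
$B{\left(O \right)} = 7 - O$
$B{\left(M{\left(14,6 \right)} \right)} - H = \left(7 - \left(6 + 14\right)\right) - 34361 = \left(7 - 20\right) - 34361 = -13 - 34361 = -34374$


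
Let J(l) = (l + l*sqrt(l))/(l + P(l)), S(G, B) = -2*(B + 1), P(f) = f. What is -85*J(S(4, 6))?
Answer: -85/2 - 85*I*sqrt(14)/2 ≈ -42.5 - 159.02*I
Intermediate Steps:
S(G, B) = -2 - 2*B (S(G, B) = -2*(1 + B) = -2 - 2*B)
J(l) = (l + l**(3/2))/(2*l) (J(l) = (l + l*sqrt(l))/(l + l) = (l + l**(3/2))/((2*l)) = (l + l**(3/2))*(1/(2*l)) = (l + l**(3/2))/(2*l))
-85*J(S(4, 6)) = -85*((-2 - 2*6) + (-2 - 2*6)**(3/2))/(2*(-2 - 2*6)) = -85*((-2 - 12) + (-2 - 12)**(3/2))/(2*(-2 - 12)) = -85*(-14 + (-14)**(3/2))/(2*(-14)) = -85*(-1)*(-14 - 14*I*sqrt(14))/(2*14) = -85*(1/2 + I*sqrt(14)/2) = -85/2 - 85*I*sqrt(14)/2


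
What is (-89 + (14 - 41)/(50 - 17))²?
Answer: 976144/121 ≈ 8067.3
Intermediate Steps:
(-89 + (14 - 41)/(50 - 17))² = (-89 - 27/33)² = (-89 - 27*1/33)² = (-89 - 9/11)² = (-988/11)² = 976144/121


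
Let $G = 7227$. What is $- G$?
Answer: $-7227$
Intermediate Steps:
$- G = \left(-1\right) 7227 = -7227$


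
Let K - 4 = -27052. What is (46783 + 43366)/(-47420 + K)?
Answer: -90149/74468 ≈ -1.2106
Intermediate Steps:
K = -27048 (K = 4 - 27052 = -27048)
(46783 + 43366)/(-47420 + K) = (46783 + 43366)/(-47420 - 27048) = 90149/(-74468) = 90149*(-1/74468) = -90149/74468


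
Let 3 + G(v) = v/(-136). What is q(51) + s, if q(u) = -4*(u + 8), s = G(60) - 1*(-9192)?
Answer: 304387/34 ≈ 8952.6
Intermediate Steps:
G(v) = -3 - v/136 (G(v) = -3 + v/(-136) = -3 + v*(-1/136) = -3 - v/136)
s = 312411/34 (s = (-3 - 1/136*60) - 1*(-9192) = (-3 - 15/34) + 9192 = -117/34 + 9192 = 312411/34 ≈ 9188.6)
q(u) = -32 - 4*u (q(u) = -4*(8 + u) = -32 - 4*u)
q(51) + s = (-32 - 4*51) + 312411/34 = (-32 - 204) + 312411/34 = -236 + 312411/34 = 304387/34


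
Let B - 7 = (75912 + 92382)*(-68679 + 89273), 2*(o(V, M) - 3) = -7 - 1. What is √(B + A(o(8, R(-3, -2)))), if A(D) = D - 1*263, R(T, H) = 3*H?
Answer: √3465846379 ≈ 58871.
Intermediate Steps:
o(V, M) = -1 (o(V, M) = 3 + (-7 - 1)/2 = 3 + (½)*(-8) = 3 - 4 = -1)
B = 3465846643 (B = 7 + (75912 + 92382)*(-68679 + 89273) = 7 + 168294*20594 = 7 + 3465846636 = 3465846643)
A(D) = -263 + D (A(D) = D - 263 = -263 + D)
√(B + A(o(8, R(-3, -2)))) = √(3465846643 + (-263 - 1)) = √(3465846643 - 264) = √3465846379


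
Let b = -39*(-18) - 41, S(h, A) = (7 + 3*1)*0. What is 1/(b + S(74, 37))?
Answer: 1/661 ≈ 0.0015129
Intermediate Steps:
S(h, A) = 0 (S(h, A) = (7 + 3)*0 = 10*0 = 0)
b = 661 (b = 702 - 41 = 661)
1/(b + S(74, 37)) = 1/(661 + 0) = 1/661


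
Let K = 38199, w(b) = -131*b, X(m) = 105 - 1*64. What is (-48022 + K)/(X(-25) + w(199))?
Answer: 9823/26028 ≈ 0.37740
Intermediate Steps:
X(m) = 41 (X(m) = 105 - 64 = 41)
(-48022 + K)/(X(-25) + w(199)) = (-48022 + 38199)/(41 - 131*199) = -9823/(41 - 26069) = -9823/(-26028) = -9823*(-1/26028) = 9823/26028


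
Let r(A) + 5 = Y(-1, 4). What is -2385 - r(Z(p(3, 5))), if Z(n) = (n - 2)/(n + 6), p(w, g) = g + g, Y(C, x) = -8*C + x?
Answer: -2392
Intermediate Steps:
Y(C, x) = x - 8*C
p(w, g) = 2*g
Z(n) = (-2 + n)/(6 + n)
r(A) = 7 (r(A) = -5 + (4 - 8*(-1)) = -5 + (4 + 8) = -5 + 12 = 7)
-2385 - r(Z(p(3, 5))) = -2385 - 1*7 = -2385 - 7 = -2392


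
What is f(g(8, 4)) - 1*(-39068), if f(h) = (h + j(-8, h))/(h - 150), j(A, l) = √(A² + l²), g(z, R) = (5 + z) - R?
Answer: 1836193/47 - √145/141 ≈ 39068.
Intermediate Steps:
g(z, R) = 5 + z - R
f(h) = (h + √(64 + h²))/(-150 + h) (f(h) = (h + √((-8)² + h²))/(h - 150) = (h + √(64 + h²))/(-150 + h))
f(g(8, 4)) - 1*(-39068) = ((5 + 8 - 1*4) + √(64 + (5 + 8 - 1*4)²))/(-150 + (5 + 8 - 1*4)) - 1*(-39068) = ((5 + 8 - 4) + √(64 + (5 + 8 - 4)²))/(-150 + (5 + 8 - 4)) + 39068 = (9 + √(64 + 9²))/(-150 + 9) + 39068 = (9 + √(64 + 81))/(-141) + 39068 = -(9 + √145)/141 + 39068 = (-3/47 - √145/141) + 39068 = 1836193/47 - √145/141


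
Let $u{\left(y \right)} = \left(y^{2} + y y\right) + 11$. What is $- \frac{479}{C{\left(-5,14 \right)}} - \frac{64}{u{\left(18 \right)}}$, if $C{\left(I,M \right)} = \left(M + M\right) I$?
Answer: $\frac{306701}{92260} \approx 3.3243$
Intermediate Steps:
$C{\left(I,M \right)} = 2 I M$ ($C{\left(I,M \right)} = 2 M I = 2 I M$)
$u{\left(y \right)} = 11 + 2 y^{2}$ ($u{\left(y \right)} = \left(y^{2} + y^{2}\right) + 11 = 2 y^{2} + 11 = 11 + 2 y^{2}$)
$- \frac{479}{C{\left(-5,14 \right)}} - \frac{64}{u{\left(18 \right)}} = - \frac{479}{2 \left(-5\right) 14} - \frac{64}{11 + 2 \cdot 18^{2}} = - \frac{479}{-140} - \frac{64}{11 + 2 \cdot 324} = \left(-479\right) \left(- \frac{1}{140}\right) - \frac{64}{11 + 648} = \frac{479}{140} - \frac{64}{659} = \frac{306701}{92260}$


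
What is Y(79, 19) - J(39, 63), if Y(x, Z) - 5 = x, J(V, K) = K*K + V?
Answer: -3924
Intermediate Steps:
J(V, K) = V + K**2 (J(V, K) = K**2 + V = V + K**2)
Y(x, Z) = 5 + x
Y(79, 19) - J(39, 63) = (5 + 79) - (39 + 63**2) = 84 - (39 + 3969) = 84 - 1*4008 = 84 - 4008 = -3924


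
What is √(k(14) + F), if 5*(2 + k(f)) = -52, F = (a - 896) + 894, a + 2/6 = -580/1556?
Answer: 4*I*√32145015/5835 ≈ 3.8867*I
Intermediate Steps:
a = -824/1167 (a = -⅓ - 580/1556 = -⅓ - 580*1/1556 = -⅓ - 145/389 = -824/1167 ≈ -0.70608)
F = -3158/1167 (F = (-824/1167 - 896) + 894 = -1046456/1167 + 894 = -3158/1167 ≈ -2.7061)
k(f) = -62/5 (k(f) = -2 + (⅕)*(-52) = -2 - 52/5 = -62/5)
√(k(14) + F) = √(-62/5 - 3158/1167) = √(-88144/5835) = 4*I*√32145015/5835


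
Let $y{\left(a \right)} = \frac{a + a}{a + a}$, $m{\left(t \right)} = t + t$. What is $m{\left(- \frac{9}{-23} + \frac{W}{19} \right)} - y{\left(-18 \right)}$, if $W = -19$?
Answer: $- \frac{51}{23} \approx -2.2174$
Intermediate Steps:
$m{\left(t \right)} = 2 t$
$y{\left(a \right)} = 1$ ($y{\left(a \right)} = \frac{2 a}{2 a} = 2 a \frac{1}{2 a} = 1$)
$m{\left(- \frac{9}{-23} + \frac{W}{19} \right)} - y{\left(-18 \right)} = 2 \left(- \frac{9}{-23} - \frac{19}{19}\right) - 1 = 2 \left(\left(-9\right) \left(- \frac{1}{23}\right) - 1\right) - 1 = 2 \left(\frac{9}{23} - 1\right) - 1 = 2 \left(- \frac{14}{23}\right) - 1 = - \frac{28}{23} - 1 = - \frac{51}{23}$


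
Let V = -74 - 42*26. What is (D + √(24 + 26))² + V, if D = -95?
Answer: 7909 - 950*√2 ≈ 6565.5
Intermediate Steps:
V = -1166 (V = -74 - 1092 = -1166)
(D + √(24 + 26))² + V = (-95 + √(24 + 26))² - 1166 = (-95 + √50)² - 1166 = (-95 + 5*√2)² - 1166 = -1166 + (-95 + 5*√2)²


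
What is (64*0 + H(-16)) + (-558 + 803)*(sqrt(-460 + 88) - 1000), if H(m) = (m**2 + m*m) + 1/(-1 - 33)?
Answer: -8312593/34 + 490*I*sqrt(93) ≈ -2.4449e+5 + 4725.4*I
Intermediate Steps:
H(m) = -1/34 + 2*m**2 (H(m) = (m**2 + m**2) + 1/(-34) = 2*m**2 - 1/34 = -1/34 + 2*m**2)
(64*0 + H(-16)) + (-558 + 803)*(sqrt(-460 + 88) - 1000) = (64*0 + (-1/34 + 2*(-16)**2)) + (-558 + 803)*(sqrt(-460 + 88) - 1000) = (0 + (-1/34 + 2*256)) + 245*(sqrt(-372) - 1000) = (0 + (-1/34 + 512)) + 245*(2*I*sqrt(93) - 1000) = (0 + 17407/34) + 245*(-1000 + 2*I*sqrt(93)) = 17407/34 + (-245000 + 490*I*sqrt(93)) = -8312593/34 + 490*I*sqrt(93)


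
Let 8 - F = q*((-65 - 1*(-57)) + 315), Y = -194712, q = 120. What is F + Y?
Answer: -231544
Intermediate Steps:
F = -36832 (F = 8 - 120*((-65 - 1*(-57)) + 315) = 8 - 120*((-65 + 57) + 315) = 8 - 120*(-8 + 315) = 8 - 120*307 = 8 - 1*36840 = 8 - 36840 = -36832)
F + Y = -36832 - 194712 = -231544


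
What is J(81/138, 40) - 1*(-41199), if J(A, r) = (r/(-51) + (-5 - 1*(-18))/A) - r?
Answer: 18901787/459 ≈ 41180.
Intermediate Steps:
J(A, r) = 13/A - 52*r/51 (J(A, r) = (r*(-1/51) + (-5 + 18)/A) - r = (-r/51 + 13/A) - r = (13/A - r/51) - r = 13/A - 52*r/51)
J(81/138, 40) - 1*(-41199) = (13/((81/138)) - 52/51*40) - 1*(-41199) = (13/((81*(1/138))) - 2080/51) + 41199 = (13/(27/46) - 2080/51) + 41199 = (13*(46/27) - 2080/51) + 41199 = (598/27 - 2080/51) + 41199 = -8554/459 + 41199 = 18901787/459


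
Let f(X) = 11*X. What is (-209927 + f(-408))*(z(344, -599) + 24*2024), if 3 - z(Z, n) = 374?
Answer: -10335875075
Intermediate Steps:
z(Z, n) = -371 (z(Z, n) = 3 - 1*374 = 3 - 374 = -371)
(-209927 + f(-408))*(z(344, -599) + 24*2024) = (-209927 + 11*(-408))*(-371 + 24*2024) = (-209927 - 4488)*(-371 + 48576) = -214415*48205 = -10335875075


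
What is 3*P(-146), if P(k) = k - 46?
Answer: -576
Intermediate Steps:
P(k) = -46 + k
3*P(-146) = 3*(-46 - 146) = 3*(-192) = -576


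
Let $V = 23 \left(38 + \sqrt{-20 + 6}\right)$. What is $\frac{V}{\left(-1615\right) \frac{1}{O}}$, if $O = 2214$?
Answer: $- \frac{101844}{85} - \frac{50922 i \sqrt{14}}{1615} \approx -1198.2 - 117.98 i$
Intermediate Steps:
$V = 874 + 23 i \sqrt{14}$ ($V = 23 \left(38 + \sqrt{-14}\right) = 23 \left(38 + i \sqrt{14}\right) = 874 + 23 i \sqrt{14} \approx 874.0 + 86.058 i$)
$\frac{V}{\left(-1615\right) \frac{1}{O}} = \frac{874 + 23 i \sqrt{14}}{\left(-1615\right) \frac{1}{2214}} = \frac{874 + 23 i \sqrt{14}}{- \frac{1615}{2214}} = \left(874 + 23 i \sqrt{14}\right) \left(- \frac{2214}{1615}\right) = - \frac{101844}{85} - \frac{50922 i \sqrt{14}}{1615}$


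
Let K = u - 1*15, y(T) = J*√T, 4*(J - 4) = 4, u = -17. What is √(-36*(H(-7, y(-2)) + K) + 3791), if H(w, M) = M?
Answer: √(4943 - 180*I*√2) ≈ 70.33 - 1.81*I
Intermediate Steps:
J = 5 (J = 4 + (¼)*4 = 4 + 1 = 5)
y(T) = 5*√T
K = -32 (K = -17 - 1*15 = -17 - 15 = -32)
√(-36*(H(-7, y(-2)) + K) + 3791) = √(-36*(5*√(-2) - 32) + 3791) = √(-36*(5*(I*√2) - 32) + 3791) = √(-36*(5*I*√2 - 32) + 3791) = √(-36*(-32 + 5*I*√2) + 3791) = √((1152 - 180*I*√2) + 3791) = √(4943 - 180*I*√2)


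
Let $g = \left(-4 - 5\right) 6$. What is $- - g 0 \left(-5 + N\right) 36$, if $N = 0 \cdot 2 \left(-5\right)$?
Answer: $0$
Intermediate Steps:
$N = 0$ ($N = 0 \left(-5\right) = 0$)
$g = -54$ ($g = \left(-9\right) 6 = -54$)
$- - g 0 \left(-5 + N\right) 36 = - \left(-1\right) \left(-54\right) 0 \left(-5 + 0\right) 36 = - 54 \cdot 0 \left(-5\right) 36 = - 54 \cdot 0 \cdot 36 = - 0 \cdot 36 = \left(-1\right) 0 = 0$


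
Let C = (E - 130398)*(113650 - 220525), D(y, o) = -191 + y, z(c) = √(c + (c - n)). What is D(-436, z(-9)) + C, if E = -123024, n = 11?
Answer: 27084475623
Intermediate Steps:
z(c) = √(-11 + 2*c) (z(c) = √(c + (c - 1*11)) = √(c + (c - 11)) = √(c + (-11 + c)) = √(-11 + 2*c))
C = 27084476250 (C = (-123024 - 130398)*(113650 - 220525) = -253422*(-106875) = 27084476250)
D(-436, z(-9)) + C = (-191 - 436) + 27084476250 = -627 + 27084476250 = 27084475623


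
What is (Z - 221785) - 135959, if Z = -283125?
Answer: -640869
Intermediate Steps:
(Z - 221785) - 135959 = (-283125 - 221785) - 135959 = -504910 - 135959 = -640869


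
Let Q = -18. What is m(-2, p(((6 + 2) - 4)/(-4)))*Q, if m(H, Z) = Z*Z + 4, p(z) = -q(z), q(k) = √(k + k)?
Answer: -36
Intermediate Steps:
q(k) = √2*√k (q(k) = √(2*k) = √2*√k)
p(z) = -√2*√z
m(H, Z) = 4 + Z² (m(H, Z) = Z² + 4 = 4 + Z²)
m(-2, p(((6 + 2) - 4)/(-4)))*Q = (4 + (-√2*√(((6 + 2) - 4)/(-4)))²)*(-18) = (4 + (-√2*√((8 - 4)*(-¼)))²)*(-18) = (4 + (-√2*√(4*(-¼)))²)*(-18) = (4 + (-√2*√(-1))²)*(-18) = (4 + (-√2*I)²)*(-18) = (4 + (-I*√2)²)*(-18) = (4 - 2)*(-18) = 2*(-18) = -36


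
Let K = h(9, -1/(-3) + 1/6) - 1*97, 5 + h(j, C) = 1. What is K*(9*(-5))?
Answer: 4545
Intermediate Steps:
h(j, C) = -4 (h(j, C) = -5 + 1 = -4)
K = -101 (K = -4 - 1*97 = -4 - 97 = -101)
K*(9*(-5)) = -909*(-5) = -101*(-45) = 4545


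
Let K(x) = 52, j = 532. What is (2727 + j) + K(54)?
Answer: 3311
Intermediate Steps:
(2727 + j) + K(54) = (2727 + 532) + 52 = 3259 + 52 = 3311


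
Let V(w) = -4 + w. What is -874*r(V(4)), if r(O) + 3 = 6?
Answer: -2622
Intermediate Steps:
r(O) = 3 (r(O) = -3 + 6 = 3)
-874*r(V(4)) = -874*3 = -2622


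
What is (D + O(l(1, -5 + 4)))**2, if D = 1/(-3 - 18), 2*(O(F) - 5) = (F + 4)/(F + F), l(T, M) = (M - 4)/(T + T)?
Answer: 4068289/176400 ≈ 23.063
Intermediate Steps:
l(T, M) = (-4 + M)/(2*T) (l(T, M) = (-4 + M)/((2*T)) = (-4 + M)*(1/(2*T)) = (-4 + M)/(2*T))
O(F) = 5 + (4 + F)/(4*F) (O(F) = 5 + ((F + 4)/(F + F))/2 = 5 + ((4 + F)/((2*F)))/2 = 5 + ((4 + F)*(1/(2*F)))/2 = 5 + ((4 + F)/(2*F))/2 = 5 + (4 + F)/(4*F))
D = -1/21 (D = 1/(-21) = -1/21 ≈ -0.047619)
(D + O(l(1, -5 + 4)))**2 = (-1/21 + (21/4 + 1/((1/2)*(-4 + (-5 + 4))/1)))**2 = (-1/21 + (21/4 + 1/((1/2)*1*(-4 - 1))))**2 = (-1/21 + (21/4 + 1/((1/2)*1*(-5))))**2 = (-1/21 + (21/4 + 1/(-5/2)))**2 = (-1/21 + (21/4 - 2/5))**2 = (-1/21 + 97/20)**2 = (2017/420)**2 = 4068289/176400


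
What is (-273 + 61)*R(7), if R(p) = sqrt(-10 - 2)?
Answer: -424*I*sqrt(3) ≈ -734.39*I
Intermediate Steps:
R(p) = 2*I*sqrt(3) (R(p) = sqrt(-12) = 2*I*sqrt(3))
(-273 + 61)*R(7) = (-273 + 61)*(2*I*sqrt(3)) = -424*I*sqrt(3)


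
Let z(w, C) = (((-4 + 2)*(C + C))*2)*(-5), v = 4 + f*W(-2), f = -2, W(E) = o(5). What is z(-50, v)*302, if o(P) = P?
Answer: -72480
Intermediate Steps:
W(E) = 5
v = -6 (v = 4 - 2*5 = 4 - 10 = -6)
z(w, C) = 40*C (z(w, C) = (-4*C*2)*(-5) = -8*C*(-5) = 40*C)
z(-50, v)*302 = (40*(-6))*302 = -240*302 = -72480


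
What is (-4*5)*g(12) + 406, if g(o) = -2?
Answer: 446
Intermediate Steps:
(-4*5)*g(12) + 406 = -4*5*(-2) + 406 = -20*(-2) + 406 = 40 + 406 = 446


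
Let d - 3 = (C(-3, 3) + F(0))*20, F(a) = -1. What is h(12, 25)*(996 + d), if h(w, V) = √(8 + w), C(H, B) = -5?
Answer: 1758*√5 ≈ 3931.0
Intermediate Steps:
d = -117 (d = 3 + (-5 - 1)*20 = 3 - 6*20 = 3 - 120 = -117)
h(12, 25)*(996 + d) = √(8 + 12)*(996 - 117) = √20*879 = (2*√5)*879 = 1758*√5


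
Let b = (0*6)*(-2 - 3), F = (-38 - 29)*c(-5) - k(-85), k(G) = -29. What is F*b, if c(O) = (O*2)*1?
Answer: 0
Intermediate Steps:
c(O) = 2*O (c(O) = (2*O)*1 = 2*O)
F = 699 (F = (-38 - 29)*(2*(-5)) - 1*(-29) = -67*(-10) + 29 = 670 + 29 = 699)
b = 0 (b = 0*(-5) = 0)
F*b = 699*0 = 0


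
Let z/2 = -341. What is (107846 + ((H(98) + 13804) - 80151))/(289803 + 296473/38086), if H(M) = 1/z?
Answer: 538961022631/3763867134071 ≈ 0.14319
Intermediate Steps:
z = -682 (z = 2*(-341) = -682)
H(M) = -1/682 (H(M) = 1/(-682) = -1/682)
(107846 + ((H(98) + 13804) - 80151))/(289803 + 296473/38086) = (107846 + ((-1/682 + 13804) - 80151))/(289803 + 296473/38086) = (107846 + (9414327/682 - 80151))/(289803 + 296473*(1/38086)) = (107846 - 45248655/682)/(289803 + 296473/38086) = 28302317/(682*(11037733531/38086)) = (28302317/682)*(38086/11037733531) = 538961022631/3763867134071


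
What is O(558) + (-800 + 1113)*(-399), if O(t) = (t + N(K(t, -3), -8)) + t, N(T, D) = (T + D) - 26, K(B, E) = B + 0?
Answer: -123247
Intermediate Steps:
K(B, E) = B
N(T, D) = -26 + D + T (N(T, D) = (D + T) - 26 = -26 + D + T)
O(t) = -34 + 3*t (O(t) = (t + (-26 - 8 + t)) + t = (t + (-34 + t)) + t = (-34 + 2*t) + t = -34 + 3*t)
O(558) + (-800 + 1113)*(-399) = (-34 + 3*558) + (-800 + 1113)*(-399) = (-34 + 1674) + 313*(-399) = 1640 - 124887 = -123247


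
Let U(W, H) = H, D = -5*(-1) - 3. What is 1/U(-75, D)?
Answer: ½ ≈ 0.50000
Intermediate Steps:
D = 2 (D = 5 - 3 = 2)
1/U(-75, D) = 1/2 = ½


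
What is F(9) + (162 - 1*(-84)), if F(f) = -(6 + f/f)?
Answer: 239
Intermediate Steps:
F(f) = -7 (F(f) = -(6 + 1) = -1*7 = -7)
F(9) + (162 - 1*(-84)) = -7 + (162 - 1*(-84)) = -7 + (162 + 84) = -7 + 246 = 239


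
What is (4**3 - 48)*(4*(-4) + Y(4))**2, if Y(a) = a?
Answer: 2304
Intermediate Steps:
(4**3 - 48)*(4*(-4) + Y(4))**2 = (4**3 - 48)*(4*(-4) + 4)**2 = (64 - 48)*(-16 + 4)**2 = 16*(-12)**2 = 16*144 = 2304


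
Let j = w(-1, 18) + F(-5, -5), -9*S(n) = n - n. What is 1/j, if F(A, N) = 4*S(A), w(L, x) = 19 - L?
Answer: 1/20 ≈ 0.050000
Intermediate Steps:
S(n) = 0 (S(n) = -(n - n)/9 = -1/9*0 = 0)
F(A, N) = 0 (F(A, N) = 4*0 = 0)
j = 20 (j = (19 - 1*(-1)) + 0 = (19 + 1) + 0 = 20 + 0 = 20)
1/j = 1/20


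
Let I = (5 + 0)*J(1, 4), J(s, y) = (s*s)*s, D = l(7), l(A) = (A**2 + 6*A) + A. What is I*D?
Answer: 490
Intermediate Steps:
l(A) = A**2 + 7*A
D = 98 (D = 7*(7 + 7) = 7*14 = 98)
J(s, y) = s**3 (J(s, y) = s**2*s = s**3)
I = 5 (I = (5 + 0)*1**3 = 5*1 = 5)
I*D = 5*98 = 490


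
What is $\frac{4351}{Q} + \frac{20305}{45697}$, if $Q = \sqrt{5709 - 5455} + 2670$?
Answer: $\frac{337808487260}{162878868131} - \frac{4351 \sqrt{254}}{7128646} \approx 2.0643$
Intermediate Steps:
$Q = 2670 + \sqrt{254}$ ($Q = \sqrt{254} + 2670 = 2670 + \sqrt{254} \approx 2685.9$)
$\frac{4351}{Q} + \frac{20305}{45697} = \frac{4351}{2670 + \sqrt{254}} + \frac{20305}{45697} = \frac{20305}{45697} + \frac{4351}{2670 + \sqrt{254}}$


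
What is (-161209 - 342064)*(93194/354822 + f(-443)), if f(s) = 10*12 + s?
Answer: 28815980671588/177411 ≈ 1.6243e+8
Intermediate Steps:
f(s) = 120 + s
(-161209 - 342064)*(93194/354822 + f(-443)) = (-161209 - 342064)*(93194/354822 + (120 - 443)) = -503273*(93194*(1/354822) - 323) = -503273*(46597/177411 - 323) = -503273*(-57257156/177411) = 28815980671588/177411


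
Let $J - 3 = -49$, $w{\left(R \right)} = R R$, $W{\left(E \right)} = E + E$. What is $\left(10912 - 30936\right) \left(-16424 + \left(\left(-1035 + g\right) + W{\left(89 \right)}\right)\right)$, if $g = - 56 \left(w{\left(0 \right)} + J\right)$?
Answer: $294452920$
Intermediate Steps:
$W{\left(E \right)} = 2 E$
$w{\left(R \right)} = R^{2}$
$J = -46$ ($J = 3 - 49 = -46$)
$g = 2576$ ($g = - 56 \left(0^{2} - 46\right) = - 56 \left(0 - 46\right) = \left(-56\right) \left(-46\right) = 2576$)
$\left(10912 - 30936\right) \left(-16424 + \left(\left(-1035 + g\right) + W{\left(89 \right)}\right)\right) = \left(10912 - 30936\right) \left(-16424 + \left(\left(-1035 + 2576\right) + 2 \cdot 89\right)\right) = - 20024 \left(-16424 + \left(1541 + 178\right)\right) = - 20024 \left(-16424 + 1719\right) = \left(-20024\right) \left(-14705\right) = 294452920$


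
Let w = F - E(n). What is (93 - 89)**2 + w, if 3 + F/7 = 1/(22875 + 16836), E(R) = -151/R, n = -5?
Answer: -998443/28365 ≈ -35.200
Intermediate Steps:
F = -119132/5673 (F = -21 + 7/(22875 + 16836) = -21 + 7/39711 = -21 + 7*(1/39711) = -21 + 1/5673 = -119132/5673 ≈ -21.000)
w = -1452283/28365 (w = -119132/5673 - (-151)/(-5) = -119132/5673 - (-151)*(-1)/5 = -119132/5673 - 1*151/5 = -119132/5673 - 151/5 = -1452283/28365 ≈ -51.200)
(93 - 89)**2 + w = (93 - 89)**2 - 1452283/28365 = 4**2 - 1452283/28365 = 16 - 1452283/28365 = -998443/28365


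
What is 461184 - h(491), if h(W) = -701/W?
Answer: 226442045/491 ≈ 4.6119e+5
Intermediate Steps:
461184 - h(491) = 461184 - (-701)/491 = 461184 - 1*(-701/491) = 461184 + 701/491 = 226442045/491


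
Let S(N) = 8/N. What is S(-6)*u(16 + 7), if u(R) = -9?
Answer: 12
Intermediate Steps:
S(-6)*u(16 + 7) = (8/(-6))*(-9) = (8*(-1/6))*(-9) = -4/3*(-9) = 12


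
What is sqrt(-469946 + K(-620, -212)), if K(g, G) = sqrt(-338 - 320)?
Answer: sqrt(-469946 + I*sqrt(658)) ≈ 0.019 + 685.53*I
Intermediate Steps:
K(g, G) = I*sqrt(658) (K(g, G) = sqrt(-658) = I*sqrt(658))
sqrt(-469946 + K(-620, -212)) = sqrt(-469946 + I*sqrt(658))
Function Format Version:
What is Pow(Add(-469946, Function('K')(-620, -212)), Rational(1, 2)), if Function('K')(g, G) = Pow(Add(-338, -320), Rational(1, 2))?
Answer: Pow(Add(-469946, Mul(I, Pow(658, Rational(1, 2)))), Rational(1, 2)) ≈ Add(0.019, Mul(685.53, I))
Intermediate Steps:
Function('K')(g, G) = Mul(I, Pow(658, Rational(1, 2))) (Function('K')(g, G) = Pow(-658, Rational(1, 2)) = Mul(I, Pow(658, Rational(1, 2))))
Pow(Add(-469946, Function('K')(-620, -212)), Rational(1, 2)) = Pow(Add(-469946, Mul(I, Pow(658, Rational(1, 2)))), Rational(1, 2))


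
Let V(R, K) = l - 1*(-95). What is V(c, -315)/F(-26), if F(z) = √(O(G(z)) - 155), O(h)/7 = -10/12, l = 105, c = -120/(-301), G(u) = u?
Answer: -40*I*√5790/193 ≈ -15.77*I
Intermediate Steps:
c = 120/301 (c = -120*(-1/301) = 120/301 ≈ 0.39867)
O(h) = -35/6 (O(h) = 7*(-10/12) = 7*(-10*1/12) = 7*(-⅚) = -35/6)
F(z) = I*√5790/6 (F(z) = √(-35/6 - 155) = √(-965/6) = I*√5790/6)
V(R, K) = 200 (V(R, K) = 105 - 1*(-95) = 105 + 95 = 200)
V(c, -315)/F(-26) = 200/((I*√5790/6)) = 200*(-I*√5790/965) = -40*I*√5790/193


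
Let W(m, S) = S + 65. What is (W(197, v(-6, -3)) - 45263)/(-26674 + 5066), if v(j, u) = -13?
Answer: 45211/21608 ≈ 2.0923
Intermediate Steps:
W(m, S) = 65 + S
(W(197, v(-6, -3)) - 45263)/(-26674 + 5066) = ((65 - 13) - 45263)/(-26674 + 5066) = (52 - 45263)/(-21608) = -45211*(-1/21608) = 45211/21608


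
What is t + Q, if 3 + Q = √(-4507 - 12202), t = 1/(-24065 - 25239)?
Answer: -147913/49304 + 7*I*√341 ≈ -3.0 + 129.26*I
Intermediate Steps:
t = -1/49304 (t = 1/(-49304) = -1/49304 ≈ -2.0282e-5)
Q = -3 + 7*I*√341 (Q = -3 + √(-4507 - 12202) = -3 + √(-16709) = -3 + 7*I*√341 ≈ -3.0 + 129.26*I)
t + Q = -1/49304 + (-3 + 7*I*√341) = -147913/49304 + 7*I*√341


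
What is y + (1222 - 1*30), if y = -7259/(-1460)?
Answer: 1747579/1460 ≈ 1197.0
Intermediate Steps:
y = 7259/1460 (y = -7259*(-1/1460) = 7259/1460 ≈ 4.9719)
y + (1222 - 1*30) = 7259/1460 + (1222 - 1*30) = 7259/1460 + (1222 - 30) = 7259/1460 + 1192 = 1747579/1460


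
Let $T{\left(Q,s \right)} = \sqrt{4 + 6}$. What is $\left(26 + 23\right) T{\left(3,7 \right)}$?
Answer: $49 \sqrt{10} \approx 154.95$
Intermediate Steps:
$T{\left(Q,s \right)} = \sqrt{10}$
$\left(26 + 23\right) T{\left(3,7 \right)} = \left(26 + 23\right) \sqrt{10} = 49 \sqrt{10}$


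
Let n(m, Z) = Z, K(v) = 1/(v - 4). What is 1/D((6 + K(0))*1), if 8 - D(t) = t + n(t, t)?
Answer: -2/7 ≈ -0.28571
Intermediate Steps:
K(v) = 1/(-4 + v)
D(t) = 8 - 2*t (D(t) = 8 - (t + t) = 8 - 2*t)
1/D((6 + K(0))*1) = 1/(8 - 2*(6 + 1/(-4 + 0))) = 1/(8 - 2*(6 + 1/(-4))) = 1/(8 - 2*(6 - ¼)) = 1/(8 - 23/2) = 1/(-7/2) = -2/7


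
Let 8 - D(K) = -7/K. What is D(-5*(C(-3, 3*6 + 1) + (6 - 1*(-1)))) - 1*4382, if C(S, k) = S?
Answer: -87487/20 ≈ -4374.4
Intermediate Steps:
D(K) = 8 + 7/K (D(K) = 8 - (-7)/K = 8 + 7/K)
D(-5*(C(-3, 3*6 + 1) + (6 - 1*(-1)))) - 1*4382 = (8 + 7/((-5*(-3 + (6 - 1*(-1)))))) - 1*4382 = (8 + 7/((-5*(-3 + (6 + 1))))) - 4382 = (8 + 7/((-5*(-3 + 7)))) - 4382 = (8 + 7/((-5*4))) - 4382 = (8 + 7/(-20)) - 4382 = (8 + 7*(-1/20)) - 4382 = (8 - 7/20) - 4382 = 153/20 - 4382 = -87487/20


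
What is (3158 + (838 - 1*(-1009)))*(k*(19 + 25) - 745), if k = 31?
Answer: 3098095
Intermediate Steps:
(3158 + (838 - 1*(-1009)))*(k*(19 + 25) - 745) = (3158 + (838 - 1*(-1009)))*(31*(19 + 25) - 745) = (3158 + (838 + 1009))*(31*44 - 745) = (3158 + 1847)*(1364 - 745) = 5005*619 = 3098095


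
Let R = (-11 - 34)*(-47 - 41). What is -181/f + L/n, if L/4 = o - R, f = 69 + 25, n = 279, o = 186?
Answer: -489841/8742 ≈ -56.033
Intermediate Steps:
R = 3960 (R = -45*(-88) = 3960)
f = 94
L = -15096 (L = 4*(186 - 1*3960) = 4*(186 - 3960) = 4*(-3774) = -15096)
-181/f + L/n = -181/94 - 15096/279 = -181*1/94 - 15096*1/279 = -181/94 - 5032/93 = -489841/8742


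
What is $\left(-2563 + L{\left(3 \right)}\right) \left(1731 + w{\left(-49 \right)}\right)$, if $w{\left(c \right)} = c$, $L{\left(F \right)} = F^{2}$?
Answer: $-4295828$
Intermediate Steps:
$\left(-2563 + L{\left(3 \right)}\right) \left(1731 + w{\left(-49 \right)}\right) = \left(-2563 + 3^{2}\right) \left(1731 - 49\right) = \left(-2563 + 9\right) 1682 = \left(-2554\right) 1682 = -4295828$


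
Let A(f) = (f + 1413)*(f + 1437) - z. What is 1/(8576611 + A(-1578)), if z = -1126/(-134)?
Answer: 67/576191129 ≈ 1.1628e-7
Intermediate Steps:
z = 563/67 (z = -1126*(-1/134) = 563/67 ≈ 8.4030)
A(f) = -563/67 + (1413 + f)*(1437 + f) (A(f) = (f + 1413)*(f + 1437) - 1*563/67 = (1413 + f)*(1437 + f) - 563/67 = -563/67 + (1413 + f)*(1437 + f))
1/(8576611 + A(-1578)) = 1/(8576611 + (136041664/67 + (-1578)² + 2850*(-1578))) = 1/(8576611 + (136041664/67 + 2490084 - 4497300)) = 1/(8576611 + 1558192/67) = 1/(576191129/67) = 67/576191129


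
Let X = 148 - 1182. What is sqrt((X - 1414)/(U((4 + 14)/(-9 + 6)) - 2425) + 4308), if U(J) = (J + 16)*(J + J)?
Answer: 2*sqrt(6977313465)/2545 ≈ 65.643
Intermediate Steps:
U(J) = 2*J*(16 + J) (U(J) = (16 + J)*(2*J) = 2*J*(16 + J))
X = -1034
sqrt((X - 1414)/(U((4 + 14)/(-9 + 6)) - 2425) + 4308) = sqrt((-1034 - 1414)/(2*((4 + 14)/(-9 + 6))*(16 + (4 + 14)/(-9 + 6)) - 2425) + 4308) = sqrt(-2448/(2*(18/(-3))*(16 + 18/(-3)) - 2425) + 4308) = sqrt(-2448/(2*(18*(-1/3))*(16 + 18*(-1/3)) - 2425) + 4308) = sqrt(-2448/(2*(-6)*(16 - 6) - 2425) + 4308) = sqrt(-2448/(2*(-6)*10 - 2425) + 4308) = sqrt(-2448/(-120 - 2425) + 4308) = sqrt(-2448/(-2545) + 4308) = sqrt(-2448*(-1/2545) + 4308) = sqrt(2448/2545 + 4308) = sqrt(10966308/2545) = 2*sqrt(6977313465)/2545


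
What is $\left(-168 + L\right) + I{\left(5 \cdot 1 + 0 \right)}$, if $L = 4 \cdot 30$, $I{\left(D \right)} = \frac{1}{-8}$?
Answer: $- \frac{385}{8} \approx -48.125$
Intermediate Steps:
$I{\left(D \right)} = - \frac{1}{8}$
$L = 120$
$\left(-168 + L\right) + I{\left(5 \cdot 1 + 0 \right)} = \left(-168 + 120\right) - \frac{1}{8} = -48 - \frac{1}{8} = - \frac{385}{8}$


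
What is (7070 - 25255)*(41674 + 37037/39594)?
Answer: -30006657391705/39594 ≈ -7.5786e+8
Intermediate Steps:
(7070 - 25255)*(41674 + 37037/39594) = -18185*(41674 + 37037*(1/39594)) = -18185*(41674 + 37037/39594) = -18185*1650077393/39594 = -30006657391705/39594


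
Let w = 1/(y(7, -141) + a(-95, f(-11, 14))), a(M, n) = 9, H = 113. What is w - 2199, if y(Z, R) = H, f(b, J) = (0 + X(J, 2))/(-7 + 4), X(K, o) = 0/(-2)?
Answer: -268277/122 ≈ -2199.0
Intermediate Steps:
X(K, o) = 0 (X(K, o) = 0*(-½) = 0)
f(b, J) = 0 (f(b, J) = (0 + 0)/(-7 + 4) = 0/(-3) = 0*(-⅓) = 0)
y(Z, R) = 113
w = 1/122 (w = 1/(113 + 9) = 1/122 ≈ 0.0081967)
w - 2199 = 1/122 - 2199 = -268277/122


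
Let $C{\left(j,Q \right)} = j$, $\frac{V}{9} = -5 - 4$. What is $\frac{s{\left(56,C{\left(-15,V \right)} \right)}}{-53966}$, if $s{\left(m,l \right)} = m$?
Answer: $- \frac{28}{26983} \approx -0.0010377$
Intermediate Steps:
$V = -81$ ($V = 9 \left(-5 - 4\right) = 9 \left(-9\right) = -81$)
$\frac{s{\left(56,C{\left(-15,V \right)} \right)}}{-53966} = \frac{56}{-53966} = 56 \left(- \frac{1}{53966}\right) = - \frac{28}{26983}$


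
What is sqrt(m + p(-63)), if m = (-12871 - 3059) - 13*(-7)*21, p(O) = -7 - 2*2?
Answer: I*sqrt(14030) ≈ 118.45*I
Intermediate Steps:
p(O) = -11 (p(O) = -7 - 4 = -11)
m = -14019 (m = -15930 + 91*21 = -15930 + 1911 = -14019)
sqrt(m + p(-63)) = sqrt(-14019 - 11) = sqrt(-14030) = I*sqrt(14030)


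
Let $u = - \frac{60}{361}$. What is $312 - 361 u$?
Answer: $372$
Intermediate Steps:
$u = - \frac{60}{361}$ ($u = \left(-60\right) \frac{1}{361} = - \frac{60}{361} \approx -0.1662$)
$312 - 361 u = 312 - -60 = 312 + 60 = 372$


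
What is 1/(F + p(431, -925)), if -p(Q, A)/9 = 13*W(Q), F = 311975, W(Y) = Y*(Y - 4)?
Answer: -1/21220354 ≈ -4.7125e-8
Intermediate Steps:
W(Y) = Y*(-4 + Y)
p(Q, A) = -117*Q*(-4 + Q)
1/(F + p(431, -925)) = 1/(311975 + 117*431*(4 - 1*431)) = 1/(311975 + 117*431*(4 - 431)) = 1/(311975 + 117*431*(-427)) = 1/(311975 - 21532329) = 1/(-21220354) = -1/21220354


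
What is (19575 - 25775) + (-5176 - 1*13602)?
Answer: -24978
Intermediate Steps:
(19575 - 25775) + (-5176 - 1*13602) = -6200 + (-5176 - 13602) = -6200 - 18778 = -24978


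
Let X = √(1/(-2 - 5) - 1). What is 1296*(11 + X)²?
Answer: 1087344/7 + 57024*I*√14/7 ≈ 1.5533e+5 + 30481.0*I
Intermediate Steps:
X = 2*I*√14/7 (X = √(1/(-7) - 1) = √(-⅐ - 1) = √(-8/7) = 2*I*√14/7 ≈ 1.069*I)
1296*(11 + X)² = 1296*(11 + 2*I*√14/7)²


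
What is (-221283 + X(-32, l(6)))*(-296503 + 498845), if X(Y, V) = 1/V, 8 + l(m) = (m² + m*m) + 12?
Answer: -1701444000697/38 ≈ -4.4775e+10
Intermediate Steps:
l(m) = 4 + 2*m² (l(m) = -8 + ((m² + m*m) + 12) = -8 + ((m² + m²) + 12) = -8 + (2*m² + 12) = -8 + (12 + 2*m²) = 4 + 2*m²)
(-221283 + X(-32, l(6)))*(-296503 + 498845) = (-221283 + 1/(4 + 2*6²))*(-296503 + 498845) = (-221283 + 1/(4 + 2*36))*202342 = (-221283 + 1/(4 + 72))*202342 = (-221283 + 1/76)*202342 = -16817507/76*202342 = -1701444000697/38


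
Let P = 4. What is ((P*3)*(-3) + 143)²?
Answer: 11449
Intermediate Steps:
((P*3)*(-3) + 143)² = ((4*3)*(-3) + 143)² = (12*(-3) + 143)² = (-36 + 143)² = 107² = 11449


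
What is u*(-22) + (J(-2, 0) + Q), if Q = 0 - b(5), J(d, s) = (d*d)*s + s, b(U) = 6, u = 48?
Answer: -1062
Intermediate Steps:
J(d, s) = s + s*d² (J(d, s) = d²*s + s = s*d² + s = s + s*d²)
Q = -6 (Q = 0 - 1*6 = 0 - 6 = -6)
u*(-22) + (J(-2, 0) + Q) = 48*(-22) + (0*(1 + (-2)²) - 6) = -1056 + (0*(1 + 4) - 6) = -1056 + (0*5 - 6) = -1056 + (0 - 6) = -1056 - 6 = -1062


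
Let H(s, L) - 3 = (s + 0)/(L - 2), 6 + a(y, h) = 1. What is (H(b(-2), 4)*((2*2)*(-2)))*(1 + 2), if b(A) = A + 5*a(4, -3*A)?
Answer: 252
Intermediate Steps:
a(y, h) = -5 (a(y, h) = -6 + 1 = -5)
b(A) = -25 + A (b(A) = A + 5*(-5) = A - 25 = -25 + A)
H(s, L) = 3 + s/(-2 + L) (H(s, L) = 3 + (s + 0)/(L - 2) = 3 + s/(-2 + L))
(H(b(-2), 4)*((2*2)*(-2)))*(1 + 2) = (((-6 + (-25 - 2) + 3*4)/(-2 + 4))*((2*2)*(-2)))*(1 + 2) = (((-6 - 27 + 12)/2)*(4*(-2)))*3 = (((½)*(-21))*(-8))*3 = -21/2*(-8)*3 = 84*3 = 252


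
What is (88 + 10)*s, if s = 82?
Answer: 8036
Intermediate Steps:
(88 + 10)*s = (88 + 10)*82 = 98*82 = 8036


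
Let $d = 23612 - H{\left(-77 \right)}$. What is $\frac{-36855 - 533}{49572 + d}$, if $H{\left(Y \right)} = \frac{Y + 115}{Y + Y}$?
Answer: $- \frac{2878876}{5635187} \approx -0.51087$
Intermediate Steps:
$H{\left(Y \right)} = \frac{115 + Y}{2 Y}$
$d = \frac{1818143}{77}$ ($d = 23612 - \frac{115 - 77}{2 \left(-77\right)} = 23612 - \frac{1}{2} \left(- \frac{1}{77}\right) 38 = 23612 - - \frac{19}{77} = 23612 + \frac{19}{77} = \frac{1818143}{77} \approx 23612.0$)
$\frac{-36855 - 533}{49572 + d} = \frac{-36855 - 533}{49572 + \frac{1818143}{77}} = - \frac{37388}{\frac{5635187}{77}} = \left(-37388\right) \frac{77}{5635187} = - \frac{2878876}{5635187}$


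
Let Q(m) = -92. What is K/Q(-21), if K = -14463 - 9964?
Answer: 24427/92 ≈ 265.51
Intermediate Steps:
K = -24427
K/Q(-21) = -24427/(-92) = -24427*(-1/92) = 24427/92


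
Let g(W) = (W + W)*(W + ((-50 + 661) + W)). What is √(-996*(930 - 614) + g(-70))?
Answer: 2*I*√95169 ≈ 616.99*I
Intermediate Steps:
g(W) = 2*W*(611 + 2*W) (g(W) = (2*W)*(W + (611 + W)) = (2*W)*(611 + 2*W) = 2*W*(611 + 2*W))
√(-996*(930 - 614) + g(-70)) = √(-996*(930 - 614) + 2*(-70)*(611 + 2*(-70))) = √(-996*316 + 2*(-70)*(611 - 140)) = √(-314736 + 2*(-70)*471) = √(-314736 - 65940) = √(-380676) = 2*I*√95169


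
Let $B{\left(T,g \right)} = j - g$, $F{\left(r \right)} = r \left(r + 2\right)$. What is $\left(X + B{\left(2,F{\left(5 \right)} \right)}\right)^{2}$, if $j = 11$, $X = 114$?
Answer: $8100$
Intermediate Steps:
$F{\left(r \right)} = r \left(2 + r\right)$
$B{\left(T,g \right)} = 11 - g$
$\left(X + B{\left(2,F{\left(5 \right)} \right)}\right)^{2} = \left(114 + \left(11 - 5 \left(2 + 5\right)\right)\right)^{2} = \left(114 + \left(11 - 5 \cdot 7\right)\right)^{2} = \left(114 + \left(11 - 35\right)\right)^{2} = \left(114 - 24\right)^{2} = 90^{2} = 8100$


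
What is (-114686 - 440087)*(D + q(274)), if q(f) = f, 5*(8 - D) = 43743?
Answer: 23485205409/5 ≈ 4.6970e+9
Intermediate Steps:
D = -43703/5 (D = 8 - 1/5*43743 = 8 - 43743/5 = -43703/5 ≈ -8740.6)
(-114686 - 440087)*(D + q(274)) = (-114686 - 440087)*(-43703/5 + 274) = -554773*(-42333/5) = 23485205409/5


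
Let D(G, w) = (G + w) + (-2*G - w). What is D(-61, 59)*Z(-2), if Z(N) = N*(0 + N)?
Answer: 244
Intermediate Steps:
Z(N) = N² (Z(N) = N*N = N²)
D(G, w) = -G (D(G, w) = (G + w) + (-w - 2*G) = -G)
D(-61, 59)*Z(-2) = -1*(-61)*(-2)² = 61*4 = 244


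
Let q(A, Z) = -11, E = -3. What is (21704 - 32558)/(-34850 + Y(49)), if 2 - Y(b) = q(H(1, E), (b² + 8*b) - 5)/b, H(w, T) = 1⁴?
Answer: 531846/1707541 ≈ 0.31147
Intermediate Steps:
H(w, T) = 1
Y(b) = 2 + 11/b (Y(b) = 2 - (-11)/b = 2 + 11/b)
(21704 - 32558)/(-34850 + Y(49)) = (21704 - 32558)/(-34850 + (2 + 11/49)) = -10854/(-34850 + (2 + 11*(1/49))) = -10854/(-34850 + (2 + 11/49)) = -10854/(-34850 + 109/49) = -10854/(-1707541/49) = -10854*(-49/1707541) = 531846/1707541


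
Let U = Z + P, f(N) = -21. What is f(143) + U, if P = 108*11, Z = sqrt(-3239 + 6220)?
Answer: 1167 + sqrt(2981) ≈ 1221.6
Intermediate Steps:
Z = sqrt(2981) ≈ 54.599
P = 1188
U = 1188 + sqrt(2981) (U = sqrt(2981) + 1188 = 1188 + sqrt(2981) ≈ 1242.6)
f(143) + U = -21 + (1188 + sqrt(2981)) = 1167 + sqrt(2981)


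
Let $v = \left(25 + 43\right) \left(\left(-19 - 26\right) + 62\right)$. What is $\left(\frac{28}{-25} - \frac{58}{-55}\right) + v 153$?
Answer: $\frac{48638682}{275} \approx 1.7687 \cdot 10^{5}$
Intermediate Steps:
$v = 1156$ ($v = 68 \left(-45 + 62\right) = 68 \cdot 17 = 1156$)
$\left(\frac{28}{-25} - \frac{58}{-55}\right) + v 153 = \left(\frac{28}{-25} - \frac{58}{-55}\right) + 1156 \cdot 153 = \left(28 \left(- \frac{1}{25}\right) - - \frac{58}{55}\right) + 176868 = \left(- \frac{28}{25} + \frac{58}{55}\right) + 176868 = - \frac{18}{275} + 176868 = \frac{48638682}{275}$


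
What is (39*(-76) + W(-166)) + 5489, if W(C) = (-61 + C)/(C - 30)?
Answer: 495127/196 ≈ 2526.2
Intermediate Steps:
W(C) = (-61 + C)/(-30 + C)
(39*(-76) + W(-166)) + 5489 = (39*(-76) + (-61 - 166)/(-30 - 166)) + 5489 = (-2964 - 227/(-196)) + 5489 = (-2964 - 1/196*(-227)) + 5489 = (-2964 + 227/196) + 5489 = -580717/196 + 5489 = 495127/196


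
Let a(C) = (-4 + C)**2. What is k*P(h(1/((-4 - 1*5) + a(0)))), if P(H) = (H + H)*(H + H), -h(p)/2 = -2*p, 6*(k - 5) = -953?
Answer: -29536/147 ≈ -200.93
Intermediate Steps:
k = -923/6 (k = 5 + (1/6)*(-953) = 5 - 953/6 = -923/6 ≈ -153.83)
h(p) = 4*p (h(p) = -(-4)*p = 4*p)
P(H) = 4*H**2 (P(H) = (2*H)*(2*H) = 4*H**2)
k*P(h(1/((-4 - 1*5) + a(0)))) = -1846*(4/((-4 - 1*5) + (-4 + 0)**2))**2/3 = -1846*(4/((-4 - 5) + (-4)**2))**2/3 = -1846*(4/(-9 + 16))**2/3 = -1846*(4/7)**2/3 = -1846*16/(3*49) = -923/6*64/49 = -29536/147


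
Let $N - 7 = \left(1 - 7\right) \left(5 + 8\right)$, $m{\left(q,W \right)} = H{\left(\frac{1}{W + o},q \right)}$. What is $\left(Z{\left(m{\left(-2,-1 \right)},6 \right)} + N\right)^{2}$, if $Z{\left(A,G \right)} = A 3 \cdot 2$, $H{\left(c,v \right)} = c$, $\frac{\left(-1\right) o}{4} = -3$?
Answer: $\frac{600625}{121} \approx 4963.8$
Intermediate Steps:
$o = 12$ ($o = \left(-4\right) \left(-3\right) = 12$)
$m{\left(q,W \right)} = \frac{1}{12 + W}$ ($m{\left(q,W \right)} = \frac{1}{W + 12} = \frac{1}{12 + W}$)
$Z{\left(A,G \right)} = 6 A$ ($Z{\left(A,G \right)} = 3 A 2 = 6 A$)
$N = -71$ ($N = 7 + \left(1 - 7\right) \left(5 + 8\right) = 7 - 78 = -71$)
$\left(Z{\left(m{\left(-2,-1 \right)},6 \right)} + N\right)^{2} = \left(\frac{6}{12 - 1} - 71\right)^{2} = \left(\frac{6}{11} - 71\right)^{2} = \left(- \frac{775}{11}\right)^{2} = \frac{600625}{121}$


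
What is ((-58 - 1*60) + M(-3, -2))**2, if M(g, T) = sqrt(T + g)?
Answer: (118 - I*sqrt(5))**2 ≈ 13919.0 - 527.71*I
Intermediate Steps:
((-58 - 1*60) + M(-3, -2))**2 = ((-58 - 1*60) + sqrt(-2 - 3))**2 = ((-58 - 60) + sqrt(-5))**2 = (-118 + I*sqrt(5))**2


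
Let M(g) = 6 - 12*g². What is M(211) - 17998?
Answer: -552244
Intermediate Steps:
M(g) = 6 - 12*g²
M(211) - 17998 = (6 - 12*211²) - 17998 = (6 - 12*44521) - 17998 = (6 - 534252) - 17998 = -534246 - 17998 = -552244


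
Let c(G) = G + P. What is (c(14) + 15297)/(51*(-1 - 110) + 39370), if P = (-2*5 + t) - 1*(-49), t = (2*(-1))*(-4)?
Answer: 15358/33709 ≈ 0.45561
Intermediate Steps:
t = 8 (t = -2*(-4) = 8)
P = 47 (P = (-2*5 + 8) - 1*(-49) = (-10 + 8) + 49 = -2 + 49 = 47)
c(G) = 47 + G (c(G) = G + 47 = 47 + G)
(c(14) + 15297)/(51*(-1 - 110) + 39370) = ((47 + 14) + 15297)/(51*(-1 - 110) + 39370) = (61 + 15297)/(51*(-111) + 39370) = 15358/(-5661 + 39370) = 15358/33709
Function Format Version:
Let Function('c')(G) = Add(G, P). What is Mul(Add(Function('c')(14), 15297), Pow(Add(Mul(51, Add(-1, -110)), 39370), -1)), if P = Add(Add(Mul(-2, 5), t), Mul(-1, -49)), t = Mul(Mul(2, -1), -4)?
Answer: Rational(15358, 33709) ≈ 0.45561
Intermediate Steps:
t = 8 (t = Mul(-2, -4) = 8)
P = 47 (P = Add(Add(Mul(-2, 5), 8), Mul(-1, -49)) = Add(Add(-10, 8), 49) = Add(-2, 49) = 47)
Function('c')(G) = Add(47, G) (Function('c')(G) = Add(G, 47) = Add(47, G))
Mul(Add(Function('c')(14), 15297), Pow(Add(Mul(51, Add(-1, -110)), 39370), -1)) = Mul(Add(Add(47, 14), 15297), Pow(Add(Mul(51, Add(-1, -110)), 39370), -1)) = Mul(Add(61, 15297), Pow(Add(Mul(51, -111), 39370), -1)) = Mul(15358, Pow(Add(-5661, 39370), -1)) = Mul(15358, Pow(33709, -1)) = Mul(15358, Rational(1, 33709)) = Rational(15358, 33709)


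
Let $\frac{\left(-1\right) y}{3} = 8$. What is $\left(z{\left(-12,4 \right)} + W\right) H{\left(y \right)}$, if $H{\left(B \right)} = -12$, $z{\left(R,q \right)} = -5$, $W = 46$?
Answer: $-492$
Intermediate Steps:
$y = -24$ ($y = \left(-3\right) 8 = -24$)
$\left(z{\left(-12,4 \right)} + W\right) H{\left(y \right)} = \left(-5 + 46\right) \left(-12\right) = 41 \left(-12\right) = -492$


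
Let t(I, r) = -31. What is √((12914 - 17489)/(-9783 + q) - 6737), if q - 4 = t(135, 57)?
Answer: I*√2881323222/654 ≈ 82.076*I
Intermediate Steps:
q = -27 (q = 4 - 31 = -27)
√((12914 - 17489)/(-9783 + q) - 6737) = √((12914 - 17489)/(-9783 - 27) - 6737) = √(-4575/(-9810) - 6737) = √(-4575*(-1/9810) - 6737) = √(305/654 - 6737) = √(-4405693/654) = I*√2881323222/654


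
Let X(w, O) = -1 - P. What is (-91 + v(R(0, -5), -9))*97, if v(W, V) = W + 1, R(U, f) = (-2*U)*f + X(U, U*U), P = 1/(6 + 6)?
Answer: -106021/12 ≈ -8835.1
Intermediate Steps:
P = 1/12 ≈ 0.083333
X(w, O) = -13/12 (X(w, O) = -1 - 1*1/12 = -1 - 1/12 = -13/12)
R(U, f) = -13/12 - 2*U*f (R(U, f) = (-2*U)*f - 13/12 = -2*U*f - 13/12 = -13/12 - 2*U*f)
v(W, V) = 1 + W
(-91 + v(R(0, -5), -9))*97 = (-91 + (1 + (-13/12 - 2*0*(-5))))*97 = (-91 + (1 + (-13/12 + 0)))*97 = (-91 + (1 - 13/12))*97 = (-91 - 1/12)*97 = -1093/12*97 = -106021/12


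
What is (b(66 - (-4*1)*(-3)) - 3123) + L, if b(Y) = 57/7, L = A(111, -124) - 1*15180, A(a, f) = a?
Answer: -127287/7 ≈ -18184.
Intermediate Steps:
L = -15069 (L = 111 - 1*15180 = 111 - 15180 = -15069)
b(Y) = 57/7 (b(Y) = 57*(⅐) = 57/7)
(b(66 - (-4*1)*(-3)) - 3123) + L = (57/7 - 3123) - 15069 = -21804/7 - 15069 = -127287/7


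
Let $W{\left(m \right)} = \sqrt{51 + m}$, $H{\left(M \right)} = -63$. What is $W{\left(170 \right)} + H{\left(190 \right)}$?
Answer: $-63 + \sqrt{221} \approx -48.134$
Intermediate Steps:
$W{\left(170 \right)} + H{\left(190 \right)} = \sqrt{51 + 170} - 63 = \sqrt{221} - 63 = -63 + \sqrt{221}$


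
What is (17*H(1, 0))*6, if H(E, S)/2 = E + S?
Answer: 204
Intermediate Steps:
H(E, S) = 2*E + 2*S (H(E, S) = 2*(E + S) = 2*E + 2*S)
(17*H(1, 0))*6 = (17*(2*1 + 2*0))*6 = (17*(2 + 0))*6 = (17*2)*6 = 34*6 = 204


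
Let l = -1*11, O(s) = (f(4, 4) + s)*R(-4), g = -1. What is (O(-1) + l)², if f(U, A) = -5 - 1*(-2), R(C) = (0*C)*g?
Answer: 121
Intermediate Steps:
R(C) = 0 (R(C) = (0*C)*(-1) = 0*(-1) = 0)
f(U, A) = -3 (f(U, A) = -5 + 2 = -3)
O(s) = 0 (O(s) = (-3 + s)*0 = 0)
l = -11
(O(-1) + l)² = (0 - 11)² = (-11)² = 121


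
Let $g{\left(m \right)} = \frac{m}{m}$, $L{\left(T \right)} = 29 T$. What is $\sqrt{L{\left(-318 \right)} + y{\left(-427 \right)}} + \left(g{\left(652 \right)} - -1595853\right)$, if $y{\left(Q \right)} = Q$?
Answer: $1595854 + i \sqrt{9649} \approx 1.5959 \cdot 10^{6} + 98.229 i$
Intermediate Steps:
$g{\left(m \right)} = 1$
$\sqrt{L{\left(-318 \right)} + y{\left(-427 \right)}} + \left(g{\left(652 \right)} - -1595853\right) = \sqrt{29 \left(-318\right) - 427} + \left(1 - -1595853\right) = \sqrt{-9222 - 427} + \left(1 + 1595853\right) = \sqrt{-9649} + 1595854 = i \sqrt{9649} + 1595854 = 1595854 + i \sqrt{9649}$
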